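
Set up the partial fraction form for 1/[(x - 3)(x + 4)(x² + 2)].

Two linear + quadratic: P/(x - 3) + Q/(x + 4) + (Rx + S)/(x² + 2)


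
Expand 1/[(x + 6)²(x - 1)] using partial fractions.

Cover-up at x=1: C = 1/(1 + 6)² = 1/49. Cover-up at x=-6: B = 1/(-6 - 1) = -1/7. Comparing x² coeff: A = -C = -1/49
Result: (-1/49)/(x + 6) - (1/7)/(x + 6)² + (1/49)/(x - 1)


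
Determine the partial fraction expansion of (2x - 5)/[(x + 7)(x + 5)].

At x=-7: P = (2·(-7) - 5)/(-7 + 5) = 19/2. At x=-5: Q = (2·(-5) - 5)/(-5 + 7) = -15/2
Result: (19/2)/(x + 7) - (15/2)/(x + 5)


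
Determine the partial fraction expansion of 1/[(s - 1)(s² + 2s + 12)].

Cover-up at s = 1: P = 1/(1² + 2·1 + 12) = 1/15. Then Q = -P = -1/15, R = -P·(2 + 1) = -1/5
Result: (1/15)/(s - 1) - ((1/15)s + 1/5)/(s² + 2s + 12)


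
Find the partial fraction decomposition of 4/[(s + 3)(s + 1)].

4/(s + 3)(s + 1) = A/(s + 3) + B/(s + 1). A = 4/(-3 + 1) = -2, B = 4/(-1 + 3) = 2
Result: -2/(s + 3) + 2/(s + 1)


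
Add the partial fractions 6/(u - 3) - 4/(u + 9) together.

Common denominator (u - 3)(u + 9). Numerator: 6(u + 9) - 4(u - 3) = (6u + 54) - (4u - 12) = 2u + 66
Result: (2u + 66)/[(u - 3)(u + 9)]


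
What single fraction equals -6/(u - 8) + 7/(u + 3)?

Common denominator (u - 8)(u + 3). Numerator: -6(u + 3) + 7(u - 8) = (-6u - 18) + (7u - 56) = u - 74
Result: (u - 74)/[(u - 8)(u + 3)]


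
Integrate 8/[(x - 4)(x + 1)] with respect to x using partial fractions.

Decompose: 8/[(x - 4)(x + 1)] = (8/5)/(x - 4) - (8/5)/(x + 1). Integrate each term: (8/5) ln|(x - 4)| - (8/5) ln|(x + 1)| + C


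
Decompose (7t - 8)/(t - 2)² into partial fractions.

(7t - 8) = α(t - 2) + β. At t = 2: β = 7·2 - 8 = 6. Coeff of t: α = 7
Result: 7/(t - 2) + 6/(t - 2)²


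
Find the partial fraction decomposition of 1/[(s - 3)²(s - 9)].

Cover-up at s=9: R = 1/(9 - 3)² = 1/36. Cover-up at s=3: Q = 1/(3 - 9) = -1/6. Comparing s² coeff: P = -R = -1/36
Result: (-1/36)/(s - 3) - (1/6)/(s - 3)² + (1/36)/(s - 9)


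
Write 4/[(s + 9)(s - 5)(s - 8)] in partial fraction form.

Using cover-up method: A = 2/119, B = -2/21, C = 4/51
Result: (2/119)/(s + 9) - (2/21)/(s - 5) + (4/51)/(s - 8)


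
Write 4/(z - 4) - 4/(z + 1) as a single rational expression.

Common denominator (z - 4)(z + 1). Numerator: 4(z + 1) - 4(z - 4) = (4z + 4) - (4z - 16) = 20
Result: (20)/[(z - 4)(z + 1)]


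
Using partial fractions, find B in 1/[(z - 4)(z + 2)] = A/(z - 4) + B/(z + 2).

Cover-up at z = -2: B = 1/(-2 - 4) = -1/6


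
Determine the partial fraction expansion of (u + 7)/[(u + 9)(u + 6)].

At u=-9: α = (1·(-9) + 7)/(-9 + 6) = 2/3. At u=-6: β = (1·(-6) + 7)/(-6 + 9) = 1/3
Result: (2/3)/(u + 9) + (1/3)/(u + 6)


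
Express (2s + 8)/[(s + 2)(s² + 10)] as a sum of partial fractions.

At s=-2: P = (2·(-2) + 8)/((-2)² + 10) = 2/7. Q = -P = -2/7, R = 2 - (-2)·P = 18/7
Result: (2/7)/(s + 2) - ((2/7)s - 18/7)/(s² + 10)


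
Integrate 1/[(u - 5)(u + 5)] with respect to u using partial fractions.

Decompose: 1/[(u - 5)(u + 5)] = (1/10)/(u - 5) - (1/10)/(u + 5). Integrate each term: (1/10) ln|(u - 5)| - (1/10) ln|(u + 5)| + C


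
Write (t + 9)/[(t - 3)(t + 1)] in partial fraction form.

At t=3: P = (1·3 + 9)/(3 + 1) = 3. At t=-1: Q = (1·(-1) + 9)/(-1 - 3) = -2
Result: 3/(t - 3) - 2/(t + 1)


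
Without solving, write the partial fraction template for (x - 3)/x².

Repeated linear factor: α/x + β/x²


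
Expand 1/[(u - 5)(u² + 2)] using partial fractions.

Cover-up at u = 5: A = 1/(5² + 2) = 1/27. Then B = -A = -1/27, C = -A·(0 + 5) = -5/27
Result: (1/27)/(u - 5) - ((1/27)u + 5/27)/(u² + 2)


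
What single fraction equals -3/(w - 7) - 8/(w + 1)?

Common denominator (w - 7)(w + 1). Numerator: -3(w + 1) - 8(w - 7) = (-3w - 3) - (8w - 56) = -11w + 53
Result: (-11w + 53)/[(w - 7)(w + 1)]


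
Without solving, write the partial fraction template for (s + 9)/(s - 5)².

Repeated linear factor: α/(s - 5) + β/(s - 5)²


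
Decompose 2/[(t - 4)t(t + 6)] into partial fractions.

Using cover-up method: A = 1/20, B = -1/12, C = 1/30
Result: (1/20)/(t - 4) - (1/12)/t + (1/30)/(t + 6)


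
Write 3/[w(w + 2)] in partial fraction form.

3/w(w + 2) = A/w + B/(w + 2). A = 3/(0 + 2) = 3/2, B = 3/(-2 - 0) = -3/2
Result: (3/2)/w - (3/2)/(w + 2)


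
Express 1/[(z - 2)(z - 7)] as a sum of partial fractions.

1/(z - 2)(z - 7) = A/(z - 2) + B/(z - 7). A = 1/(2 - 7) = -1/5, B = 1/(7 - 2) = 1/5
Result: (-1/5)/(z - 2) + (1/5)/(z - 7)


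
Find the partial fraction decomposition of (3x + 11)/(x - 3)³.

(3x + 11) = A(x - 3)² + B(x - 3) + C. At x = 3: C = 3·3 + 11 = 20. Coefficients: A = 0, B = 3
Result: 3/(x - 3)² + 20/(x - 3)³


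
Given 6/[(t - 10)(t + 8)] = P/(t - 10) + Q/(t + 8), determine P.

Cover-up at t = 10: P = 6/(10 + 8) = 6/18 = 1/3


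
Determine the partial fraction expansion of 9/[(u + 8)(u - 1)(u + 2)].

Using cover-up method: A = 1/6, B = 1/3, C = -1/2
Result: (1/6)/(u + 8) + (1/3)/(u - 1) - (1/2)/(u + 2)


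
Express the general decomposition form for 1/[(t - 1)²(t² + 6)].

Repeated linear + quadratic: A/(t - 1) + B/(t - 1)² + (Ct + D)/(t² + 6)


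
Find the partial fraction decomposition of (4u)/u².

(4u) = Pu + Q. At u = 0: Q = 4·0 + 0 = 0. Coeff of u: P = 4
Result: 4/u


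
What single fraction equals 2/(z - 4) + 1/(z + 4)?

Common denominator (z - 4)(z + 4). Numerator: 2(z + 4) + 1(z - 4) = (2z + 8) + (z - 4) = 3z + 4
Result: (3z + 4)/[(z - 4)(z + 4)]


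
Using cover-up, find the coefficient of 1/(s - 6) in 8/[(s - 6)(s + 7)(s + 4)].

Cover (s - 6), set s=6: 8/[(6 + 7)(6 + 4)] = 4/65


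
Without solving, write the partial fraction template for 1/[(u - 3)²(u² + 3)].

Repeated linear + quadratic: P/(u - 3) + Q/(u - 3)² + (Ru + S)/(u² + 3)


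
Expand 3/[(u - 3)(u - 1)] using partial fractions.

3/(u - 3)(u - 1) = P/(u - 3) + Q/(u - 1). P = 3/(3 - 1) = 3/2, Q = 3/(1 - 3) = -3/2
Result: (3/2)/(u - 3) - (3/2)/(u - 1)


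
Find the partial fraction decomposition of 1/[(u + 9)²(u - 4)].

Cover-up at u=4: C = 1/(4 + 9)² = 1/169. Cover-up at u=-9: B = 1/(-9 - 4) = -1/13. Comparing u² coeff: A = -C = -1/169
Result: (-1/169)/(u + 9) - (1/13)/(u + 9)² + (1/169)/(u - 4)


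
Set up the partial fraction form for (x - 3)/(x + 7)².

Repeated linear factor: α/(x + 7) + β/(x + 7)²


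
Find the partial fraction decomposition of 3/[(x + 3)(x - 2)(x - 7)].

Using cover-up method: A = 3/50, B = -3/25, C = 3/50
Result: (3/50)/(x + 3) - (3/25)/(x - 2) + (3/50)/(x - 7)


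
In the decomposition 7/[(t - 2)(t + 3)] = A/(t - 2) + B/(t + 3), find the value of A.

Cover-up at t = 2: A = 7/(2 + 3) = 7/5


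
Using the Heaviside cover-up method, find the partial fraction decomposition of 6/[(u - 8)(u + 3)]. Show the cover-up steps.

Cover (u - 8): set u=8, get P = 6/(8 + 3) = 6/11. Cover (u + 3): set u=-3, get Q = 6/(-3 - 8) = -6/11.
Result: (6/11)/(u - 8) - (6/11)/(u + 3)


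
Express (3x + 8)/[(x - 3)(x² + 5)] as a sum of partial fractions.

At x=3: P = (3·3 + 8)/(3² + 5) = 17/14. Q = -P = -17/14, R = 3 - 3·P = -9/14
Result: (17/14)/(x - 3) - ((17/14)x + 9/14)/(x² + 5)


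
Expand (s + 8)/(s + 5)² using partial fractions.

(s + 8) = A(s + 5) + B. At s = -5: B = 1·(-5) + 8 = 3. Coeff of s: A = 1
Result: 1/(s + 5) + 3/(s + 5)²


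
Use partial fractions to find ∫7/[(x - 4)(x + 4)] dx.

Decompose: 7/[(x - 4)(x + 4)] = (7/8)/(x - 4) - (7/8)/(x + 4). Integrate each term: (7/8) ln|(x - 4)| - (7/8) ln|(x + 4)| + C


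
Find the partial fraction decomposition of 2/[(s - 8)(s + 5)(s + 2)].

Using cover-up method: A = 1/65, B = 2/39, C = -1/15
Result: (1/65)/(s - 8) + (2/39)/(s + 5) - (1/15)/(s + 2)


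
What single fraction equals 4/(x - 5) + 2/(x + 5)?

Common denominator (x - 5)(x + 5). Numerator: 4(x + 5) + 2(x - 5) = (4x + 20) + (2x - 10) = 6x + 10
Result: (6x + 10)/[(x - 5)(x + 5)]


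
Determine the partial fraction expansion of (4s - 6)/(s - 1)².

(4s - 6) = P(s - 1) + Q. At s = 1: Q = 4·1 - 6 = -2. Coeff of s: P = 4
Result: 4/(s - 1) - 2/(s - 1)²


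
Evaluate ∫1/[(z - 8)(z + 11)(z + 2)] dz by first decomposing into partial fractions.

Cover-up: P = 1/190, Q = 1/171, R = -1/90. Decomposition: (1/190)/(z - 8) + (1/171)/(z + 11) - (1/90)/(z + 2). Integrate each term: (1/190) ln|(z - 8)| + (1/171) ln|(z + 11)| - (1/90) ln|(z + 2)| + C


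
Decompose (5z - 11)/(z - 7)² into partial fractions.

(5z - 11) = α(z - 7) + β. At z = 7: β = 5·7 - 11 = 24. Coeff of z: α = 5
Result: 5/(z - 7) + 24/(z - 7)²


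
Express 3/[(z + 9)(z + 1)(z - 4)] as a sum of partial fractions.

Using cover-up method: P = 3/104, Q = -3/40, R = 3/65
Result: (3/104)/(z + 9) - (3/40)/(z + 1) + (3/65)/(z - 4)


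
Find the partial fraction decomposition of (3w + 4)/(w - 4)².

(3w + 4) = α(w - 4) + β. At w = 4: β = 3·4 + 4 = 16. Coeff of w: α = 3
Result: 3/(w - 4) + 16/(w - 4)²


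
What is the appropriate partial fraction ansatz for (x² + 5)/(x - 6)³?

Repeated linear factor (power 3): A/(x - 6) + B/(x - 6)² + C/(x - 6)³


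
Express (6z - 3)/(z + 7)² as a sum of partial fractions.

(6z - 3) = A(z + 7) + B. At z = -7: B = 6·(-7) - 3 = -45. Coeff of z: A = 6
Result: 6/(z + 7) - 45/(z + 7)²


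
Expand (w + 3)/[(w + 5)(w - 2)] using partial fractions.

At w=-5: P = (1·(-5) + 3)/(-5 - 2) = 2/7. At w=2: Q = (1·2 + 3)/(2 + 5) = 5/7
Result: (2/7)/(w + 5) + (5/7)/(w - 2)


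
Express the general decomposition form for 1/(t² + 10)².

Repeated quadratic factor: (Pt + Q)/(t² + 10) + (Rt + S)/(t² + 10)²


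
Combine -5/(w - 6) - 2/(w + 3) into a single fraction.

Common denominator (w - 6)(w + 3). Numerator: -5(w + 3) - 2(w - 6) = (-5w - 15) - (2w - 12) = -7w - 3
Result: (-7w - 3)/[(w - 6)(w + 3)]


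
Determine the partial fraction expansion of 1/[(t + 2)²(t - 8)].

Cover-up at t=8: C = 1/(8 + 2)² = 1/100. Cover-up at t=-2: B = 1/(-2 - 8) = -1/10. Comparing t² coeff: A = -C = -1/100
Result: (-1/100)/(t + 2) - (1/10)/(t + 2)² + (1/100)/(t - 8)


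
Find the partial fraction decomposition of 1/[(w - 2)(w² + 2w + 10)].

Cover-up at w = 2: P = 1/(2² + 2·2 + 10) = 1/18. Then Q = -P = -1/18, R = -P·(2 + 2) = -2/9
Result: (1/18)/(w - 2) - ((1/18)w + 2/9)/(w² + 2w + 10)


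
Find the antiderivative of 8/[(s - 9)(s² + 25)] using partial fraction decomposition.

Cover-up at s=9: α = 8/(9²+25) = 4/53. Coeff matching: β = -4/53, γ = -36/53. Decomposition: (4/53)/(s - 9) - ((4/53)s + 36/53)/(s² + 25). Integrate: linear → ln, quadratic → (1/2)ln + arctan: (4/53) ln|(s - 9)| - (2/53) ln(s² + 25) - (36/265) arctan(s/5) + C


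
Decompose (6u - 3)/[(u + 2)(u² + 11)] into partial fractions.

At u=-2: P = (6·(-2) - 3)/((-2)² + 11) = -1. Q = -P = 1, R = 6 - (-2)·P = 4
Result: -1/(u + 2) + (u + 4)/(u² + 11)


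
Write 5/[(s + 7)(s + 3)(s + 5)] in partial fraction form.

Using cover-up method: A = 5/8, B = 5/8, C = -5/4
Result: (5/8)/(s + 7) + (5/8)/(s + 3) - (5/4)/(s + 5)


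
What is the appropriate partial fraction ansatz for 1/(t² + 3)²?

Repeated quadratic factor: (At + B)/(t² + 3) + (Ct + D)/(t² + 3)²


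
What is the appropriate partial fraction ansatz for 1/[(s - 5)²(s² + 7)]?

Repeated linear + quadratic: P/(s - 5) + Q/(s - 5)² + (Rs + S)/(s² + 7)


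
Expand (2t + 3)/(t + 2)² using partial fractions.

(2t + 3) = A(t + 2) + B. At t = -2: B = 2·(-2) + 3 = -1. Coeff of t: A = 2
Result: 2/(t + 2) - 1/(t + 2)²


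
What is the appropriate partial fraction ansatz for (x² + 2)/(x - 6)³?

Repeated linear factor (power 3): P/(x - 6) + Q/(x - 6)² + R/(x - 6)³


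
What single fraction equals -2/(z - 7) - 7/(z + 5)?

Common denominator (z - 7)(z + 5). Numerator: -2(z + 5) - 7(z - 7) = (-2z - 10) - (7z - 49) = -9z + 39
Result: (-9z + 39)/[(z - 7)(z + 5)]


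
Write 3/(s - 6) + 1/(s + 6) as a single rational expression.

Common denominator (s - 6)(s + 6). Numerator: 3(s + 6) + 1(s - 6) = (3s + 18) + (s - 6) = 4s + 12
Result: (4s + 12)/[(s - 6)(s + 6)]


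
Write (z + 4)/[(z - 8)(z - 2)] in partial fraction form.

At z=8: P = (1·8 + 4)/(8 - 2) = 2. At z=2: Q = (1·2 + 4)/(2 - 8) = -1
Result: 2/(z - 8) - 1/(z - 2)


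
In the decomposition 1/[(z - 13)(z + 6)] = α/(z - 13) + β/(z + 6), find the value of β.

Cover-up at z = -6: β = 1/(-6 - 13) = -1/19


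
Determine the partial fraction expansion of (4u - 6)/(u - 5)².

(4u - 6) = A(u - 5) + B. At u = 5: B = 4·5 - 6 = 14. Coeff of u: A = 4
Result: 4/(u - 5) + 14/(u - 5)²


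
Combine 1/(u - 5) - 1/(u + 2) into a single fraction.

Common denominator (u - 5)(u + 2). Numerator: 1(u + 2) - 1(u - 5) = (u + 2) - (u - 5) = 7
Result: (7)/[(u - 5)(u + 2)]


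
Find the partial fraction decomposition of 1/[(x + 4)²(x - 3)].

Cover-up at x=3: R = 1/(3 + 4)² = 1/49. Cover-up at x=-4: Q = 1/(-4 - 3) = -1/7. Comparing x² coeff: P = -R = -1/49
Result: (-1/49)/(x + 4) - (1/7)/(x + 4)² + (1/49)/(x - 3)


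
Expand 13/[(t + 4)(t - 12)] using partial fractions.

13/(t + 4)(t - 12) = α/(t + 4) + β/(t - 12). α = 13/(-4 - 12) = -13/16, β = 13/(12 + 4) = 13/16
Result: (-13/16)/(t + 4) + (13/16)/(t - 12)


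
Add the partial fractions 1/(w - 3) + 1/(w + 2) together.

Common denominator (w - 3)(w + 2). Numerator: 1(w + 2) + 1(w - 3) = (w + 2) + (w - 3) = 2w - 1
Result: (2w - 1)/[(w - 3)(w + 2)]


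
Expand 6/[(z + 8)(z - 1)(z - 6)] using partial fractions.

Using cover-up method: P = 1/21, Q = -2/15, R = 3/35
Result: (1/21)/(z + 8) - (2/15)/(z - 1) + (3/35)/(z - 6)


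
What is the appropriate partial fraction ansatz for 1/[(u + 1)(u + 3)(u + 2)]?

Three distinct linear factors: P/(u + 1) + Q/(u + 3) + R/(u + 2)


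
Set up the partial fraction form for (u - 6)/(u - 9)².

Repeated linear factor: A/(u - 9) + B/(u - 9)²


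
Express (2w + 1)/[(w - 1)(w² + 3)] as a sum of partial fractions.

At w=1: α = (2·1 + 1)/(1² + 3) = 3/4. β = -α = -3/4, γ = 2 - 1·α = 5/4
Result: (3/4)/(w - 1) - ((3/4)w - 5/4)/(w² + 3)


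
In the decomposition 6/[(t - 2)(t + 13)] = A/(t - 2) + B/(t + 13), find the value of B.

Cover-up at t = -13: B = 6/(-13 - 2) = -6/15 = -2/5


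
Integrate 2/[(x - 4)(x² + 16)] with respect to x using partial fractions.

Cover-up at x=4: P = 2/(4²+16) = 1/16. Coeff matching: Q = -1/16, R = -1/4. Decomposition: (1/16)/(x - 4) - ((1/16)x + 1/4)/(x² + 16). Integrate: linear → ln, quadratic → (1/2)ln + arctan: (1/16) ln|(x - 4)| - (1/32) ln(x² + 16) - (1/16) arctan(x/4) + C


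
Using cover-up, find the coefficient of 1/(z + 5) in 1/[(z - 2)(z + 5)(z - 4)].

Cover (z + 5), set z=-5: 1/[(-5 - 2)(-5 - 4)] = 1/63


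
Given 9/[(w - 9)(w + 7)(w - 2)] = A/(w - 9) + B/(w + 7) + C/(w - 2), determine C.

Cover-up at w = 2: C = 9/[(2 - 9)(2 + 7)] = 9/[(-7)(9)] = -9/63 = -1/7


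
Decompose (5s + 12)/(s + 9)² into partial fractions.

(5s + 12) = P(s + 9) + Q. At s = -9: Q = 5·(-9) + 12 = -33. Coeff of s: P = 5
Result: 5/(s + 9) - 33/(s + 9)²


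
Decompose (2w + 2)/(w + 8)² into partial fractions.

(2w + 2) = α(w + 8) + β. At w = -8: β = 2·(-8) + 2 = -14. Coeff of w: α = 2
Result: 2/(w + 8) - 14/(w + 8)²


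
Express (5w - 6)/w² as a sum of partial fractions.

(5w - 6) = αw + β. At w = 0: β = 5·0 - 6 = -6. Coeff of w: α = 5
Result: 5/w - 6/w²


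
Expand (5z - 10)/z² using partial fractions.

(5z - 10) = Az + B. At z = 0: B = 5·0 - 10 = -10. Coeff of z: A = 5
Result: 5/z - 10/z²


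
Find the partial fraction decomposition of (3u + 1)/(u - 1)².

(3u + 1) = P(u - 1) + Q. At u = 1: Q = 3·1 + 1 = 4. Coeff of u: P = 3
Result: 3/(u - 1) + 4/(u - 1)²


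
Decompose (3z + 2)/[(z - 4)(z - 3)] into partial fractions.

At z=4: α = (3·4 + 2)/(4 - 3) = 14. At z=3: β = (3·3 + 2)/(3 - 4) = -11
Result: 14/(z - 4) - 11/(z - 3)


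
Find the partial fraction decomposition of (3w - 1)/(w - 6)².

(3w - 1) = A(w - 6) + B. At w = 6: B = 3·6 - 1 = 17. Coeff of w: A = 3
Result: 3/(w - 6) + 17/(w - 6)²


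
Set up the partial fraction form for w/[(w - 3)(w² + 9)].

Linear + irreducible quadratic: A/(w - 3) + (Bw + C)/(w² + 9)


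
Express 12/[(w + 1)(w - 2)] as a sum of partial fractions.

12/(w + 1)(w - 2) = α/(w + 1) + β/(w - 2). α = 12/(-1 - 2) = -4, β = 12/(2 + 1) = 4
Result: -4/(w + 1) + 4/(w - 2)


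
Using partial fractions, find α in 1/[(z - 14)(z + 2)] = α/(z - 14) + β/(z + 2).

Cover-up at z = 14: α = 1/(14 + 2) = 1/16


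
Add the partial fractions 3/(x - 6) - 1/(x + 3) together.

Common denominator (x - 6)(x + 3). Numerator: 3(x + 3) - 1(x - 6) = (3x + 9) - (x - 6) = 2x + 15
Result: (2x + 15)/[(x - 6)(x + 3)]


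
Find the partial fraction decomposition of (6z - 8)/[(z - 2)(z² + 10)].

At z=2: α = (6·2 - 8)/(2² + 10) = 2/7. β = -α = -2/7, γ = 6 - 2·α = 38/7
Result: (2/7)/(z - 2) - ((2/7)z - 38/7)/(z² + 10)


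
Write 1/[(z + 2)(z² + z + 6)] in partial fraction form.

Cover-up at z = -2: P = 1/((-2)² + 1·(-2) + 6) = 1/8. Then Q = -P = -1/8, R = -P·(1 - 2) = 1/8
Result: (1/8)/(z + 2) - ((1/8)z - 1/8)/(z² + z + 6)


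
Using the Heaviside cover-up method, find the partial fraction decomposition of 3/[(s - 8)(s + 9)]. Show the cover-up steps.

Cover (s - 8): set s=8, get A = 3/(8 + 9) = 3/17. Cover (s + 9): set s=-9, get B = 3/(-9 - 8) = -3/17.
Result: (3/17)/(s - 8) - (3/17)/(s + 9)


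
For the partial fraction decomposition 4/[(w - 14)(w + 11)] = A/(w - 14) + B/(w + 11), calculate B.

Cover-up at w = -11: B = 4/(-11 - 14) = -4/25


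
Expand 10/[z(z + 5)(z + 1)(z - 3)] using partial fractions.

Using Heaviside cover-up: (-2/3)/z - (1/16)/(z + 5) + (5/8)/(z + 1) + (5/48)/(z - 3)


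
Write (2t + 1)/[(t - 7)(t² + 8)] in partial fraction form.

At t=7: A = (2·7 + 1)/(7² + 8) = 5/19. B = -A = -5/19, C = 2 - 7·A = 3/19
Result: (5/19)/(t - 7) - ((5/19)t - 3/19)/(t² + 8)


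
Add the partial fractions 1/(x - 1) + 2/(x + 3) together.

Common denominator (x - 1)(x + 3). Numerator: 1(x + 3) + 2(x - 1) = (x + 3) + (2x - 2) = 3x + 1
Result: (3x + 1)/[(x - 1)(x + 3)]


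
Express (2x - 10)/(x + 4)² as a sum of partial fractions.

(2x - 10) = α(x + 4) + β. At x = -4: β = 2·(-4) - 10 = -18. Coeff of x: α = 2
Result: 2/(x + 4) - 18/(x + 4)²


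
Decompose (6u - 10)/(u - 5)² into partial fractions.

(6u - 10) = α(u - 5) + β. At u = 5: β = 6·5 - 10 = 20. Coeff of u: α = 6
Result: 6/(u - 5) + 20/(u - 5)²


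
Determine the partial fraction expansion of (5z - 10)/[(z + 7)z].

At z=-7: P = (5·(-7) - 10)/(-7 - 0) = 45/7. At z=0: Q = (5·0 - 10)/(0 + 7) = -10/7
Result: (45/7)/(z + 7) - (10/7)/z


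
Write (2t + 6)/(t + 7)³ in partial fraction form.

(2t + 6) = α(t + 7)² + β(t + 7) + γ. At t = -7: γ = 2·(-7) + 6 = -8. Coefficients: α = 0, β = 2
Result: 2/(t + 7)² - 8/(t + 7)³


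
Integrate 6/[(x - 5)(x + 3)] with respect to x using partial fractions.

Decompose: 6/[(x - 5)(x + 3)] = (3/4)/(x - 5) - (3/4)/(x + 3). Integrate each term: (3/4) ln|(x - 5)| - (3/4) ln|(x + 3)| + C


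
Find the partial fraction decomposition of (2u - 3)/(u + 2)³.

(2u - 3) = P(u + 2)² + Q(u + 2) + R. At u = -2: R = 2·(-2) - 3 = -7. Coefficients: P = 0, Q = 2
Result: 2/(u + 2)² - 7/(u + 2)³


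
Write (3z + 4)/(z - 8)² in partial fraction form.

(3z + 4) = A(z - 8) + B. At z = 8: B = 3·8 + 4 = 28. Coeff of z: A = 3
Result: 3/(z - 8) + 28/(z - 8)²


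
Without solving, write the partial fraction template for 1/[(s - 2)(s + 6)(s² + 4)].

Two linear + quadratic: A/(s - 2) + B/(s + 6) + (Cs + D)/(s² + 4)


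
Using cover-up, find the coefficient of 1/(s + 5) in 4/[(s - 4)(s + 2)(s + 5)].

Cover (s + 5), set s=-5: 4/[(-5 - 4)(-5 + 2)] = 4/27


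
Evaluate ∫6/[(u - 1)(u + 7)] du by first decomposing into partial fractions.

Decompose: 6/[(u - 1)(u + 7)] = (3/4)/(u - 1) - (3/4)/(u + 7). Integrate each term: (3/4) ln|(u - 1)| - (3/4) ln|(u + 7)| + C


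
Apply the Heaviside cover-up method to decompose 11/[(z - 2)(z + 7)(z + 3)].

Cover (z - 2), z=2: P = 11/[(2 + 7)(2 + 3)] = 11/45. Cover (z + 7), z=-7: Q = 11/[(-7 - 2)(-7 + 3)] = 11/36. Cover (z + 3), z=-3: R = 11/[(-3 - 2)(-3 + 7)] = -11/20.
Result: (11/45)/(z - 2) + (11/36)/(z + 7) - (11/20)/(z + 3)


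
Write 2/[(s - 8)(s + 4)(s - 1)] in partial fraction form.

Using cover-up method: A = 1/42, B = 1/30, C = -2/35
Result: (1/42)/(s - 8) + (1/30)/(s + 4) - (2/35)/(s - 1)


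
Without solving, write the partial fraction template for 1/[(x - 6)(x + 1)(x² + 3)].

Two linear + quadratic: A/(x - 6) + B/(x + 1) + (Cx + D)/(x² + 3)


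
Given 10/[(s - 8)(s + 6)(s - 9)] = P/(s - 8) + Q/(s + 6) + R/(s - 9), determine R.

Cover-up at s = 9: R = 10/[(9 - 8)(9 + 6)] = 10/[(1)(15)] = 10/15 = 2/3


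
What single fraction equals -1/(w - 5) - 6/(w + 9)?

Common denominator (w - 5)(w + 9). Numerator: -1(w + 9) - 6(w - 5) = (-w - 9) - (6w - 30) = -7w + 21
Result: (-7w + 21)/[(w - 5)(w + 9)]


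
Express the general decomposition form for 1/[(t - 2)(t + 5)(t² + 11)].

Two linear + quadratic: P/(t - 2) + Q/(t + 5) + (Rt + S)/(t² + 11)


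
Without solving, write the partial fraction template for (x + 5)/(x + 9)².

Repeated linear factor: A/(x + 9) + B/(x + 9)²


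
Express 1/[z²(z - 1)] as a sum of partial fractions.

Cover-up at z=1: R = 1/(1 - 0)² = 1. Cover-up at z=0: Q = 1/(0 - 1) = -1. Comparing z² coeff: P = -R = -1
Result: -1/z - 1/z² + 1/(z - 1)


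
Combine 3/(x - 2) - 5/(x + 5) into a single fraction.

Common denominator (x - 2)(x + 5). Numerator: 3(x + 5) - 5(x - 2) = (3x + 15) - (5x - 10) = -2x + 25
Result: (-2x + 25)/[(x - 2)(x + 5)]


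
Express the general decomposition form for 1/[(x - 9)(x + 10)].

Distinct linear factors: A/(x - 9) + B/(x + 10)


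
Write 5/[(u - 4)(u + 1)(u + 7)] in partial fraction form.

Using cover-up method: P = 1/11, Q = -1/6, R = 5/66
Result: (1/11)/(u - 4) - (1/6)/(u + 1) + (5/66)/(u + 7)


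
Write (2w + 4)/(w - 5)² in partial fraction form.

(2w + 4) = α(w - 5) + β. At w = 5: β = 2·5 + 4 = 14. Coeff of w: α = 2
Result: 2/(w - 5) + 14/(w - 5)²


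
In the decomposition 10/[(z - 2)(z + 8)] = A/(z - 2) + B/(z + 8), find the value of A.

Cover-up at z = 2: A = 10/(2 + 8) = 10/10 = 1


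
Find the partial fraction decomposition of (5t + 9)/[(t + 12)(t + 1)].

At t=-12: α = (5·(-12) + 9)/(-12 + 1) = 51/11. At t=-1: β = (5·(-1) + 9)/(-1 + 12) = 4/11
Result: (51/11)/(t + 12) + (4/11)/(t + 1)


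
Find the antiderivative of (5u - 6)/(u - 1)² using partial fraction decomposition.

Decompose: A = 5, B = 5·1 - 6 = -1, so (5u - 6)/(u - 1)² = 5/(u - 1) - 1/(u - 1)². Integrate: ∫ A/(u - 1) du = 5 ln|(u - 1)|; ∫ B/(u - 1)² du = 1/(u - 1). Sum: 5 ln|(u - 1)| + 1/(u - 1) + C


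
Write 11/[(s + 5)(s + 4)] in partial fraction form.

11/(s + 5)(s + 4) = A/(s + 5) + B/(s + 4). A = 11/(-5 + 4) = -11, B = 11/(-4 + 5) = 11
Result: -11/(s + 5) + 11/(s + 4)


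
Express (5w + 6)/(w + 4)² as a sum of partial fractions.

(5w + 6) = A(w + 4) + B. At w = -4: B = 5·(-4) + 6 = -14. Coeff of w: A = 5
Result: 5/(w + 4) - 14/(w + 4)²


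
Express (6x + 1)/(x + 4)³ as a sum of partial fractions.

(6x + 1) = A(x + 4)² + B(x + 4) + C. At x = -4: C = 6·(-4) + 1 = -23. Coefficients: A = 0, B = 6
Result: 6/(x + 4)² - 23/(x + 4)³


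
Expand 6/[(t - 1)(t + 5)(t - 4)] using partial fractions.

Using cover-up method: A = -1/3, B = 1/9, C = 2/9
Result: (-1/3)/(t - 1) + (1/9)/(t + 5) + (2/9)/(t - 4)


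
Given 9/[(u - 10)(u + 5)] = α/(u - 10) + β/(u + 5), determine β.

Cover-up at u = -5: β = 9/(-5 - 10) = -9/15 = -3/5


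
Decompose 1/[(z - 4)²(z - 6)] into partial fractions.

Cover-up at z=6: R = 1/(6 - 4)² = 1/4. Cover-up at z=4: Q = 1/(4 - 6) = -1/2. Comparing z² coeff: P = -R = -1/4
Result: (-1/4)/(z - 4) - (1/2)/(z - 4)² + (1/4)/(z - 6)


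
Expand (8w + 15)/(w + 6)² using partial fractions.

(8w + 15) = α(w + 6) + β. At w = -6: β = 8·(-6) + 15 = -33. Coeff of w: α = 8
Result: 8/(w + 6) - 33/(w + 6)²


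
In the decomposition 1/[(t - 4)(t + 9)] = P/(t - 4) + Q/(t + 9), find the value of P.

Cover-up at t = 4: P = 1/(4 + 9) = 1/13


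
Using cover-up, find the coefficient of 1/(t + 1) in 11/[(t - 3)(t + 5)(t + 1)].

Cover (t + 1), set t=-1: 11/[(-1 - 3)(-1 + 5)] = -11/16


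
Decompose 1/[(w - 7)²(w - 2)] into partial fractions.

Cover-up at w=2: C = 1/(2 - 7)² = 1/25. Cover-up at w=7: B = 1/(7 - 2) = 1/5. Comparing w² coeff: A = -C = -1/25
Result: (-1/25)/(w - 7) + (1/5)/(w - 7)² + (1/25)/(w - 2)


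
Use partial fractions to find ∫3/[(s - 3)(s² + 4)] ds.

Cover-up at s=3: P = 3/(3²+4) = 3/13. Coeff matching: Q = -3/13, R = -9/13. Decomposition: (3/13)/(s - 3) - ((3/13)s + 9/13)/(s² + 4). Integrate: linear → ln, quadratic → (1/2)ln + arctan: (3/13) ln|(s - 3)| - (3/26) ln(s² + 4) - (9/26) arctan(s/2) + C


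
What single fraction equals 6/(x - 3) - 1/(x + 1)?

Common denominator (x - 3)(x + 1). Numerator: 6(x + 1) - 1(x - 3) = (6x + 6) - (x - 3) = 5x + 9
Result: (5x + 9)/[(x - 3)(x + 1)]


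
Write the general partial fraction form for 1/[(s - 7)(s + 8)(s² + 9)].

Two linear + quadratic: A/(s - 7) + B/(s + 8) + (Cs + D)/(s² + 9)


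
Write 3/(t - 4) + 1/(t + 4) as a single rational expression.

Common denominator (t - 4)(t + 4). Numerator: 3(t + 4) + 1(t - 4) = (3t + 12) + (t - 4) = 4t + 8
Result: (4t + 8)/[(t - 4)(t + 4)]


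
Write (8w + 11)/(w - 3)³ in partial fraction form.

(8w + 11) = P(w - 3)² + Q(w - 3) + R. At w = 3: R = 8·3 + 11 = 35. Coefficients: P = 0, Q = 8
Result: 8/(w - 3)² + 35/(w - 3)³


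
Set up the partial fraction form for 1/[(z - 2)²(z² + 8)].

Repeated linear + quadratic: P/(z - 2) + Q/(z - 2)² + (Rz + S)/(z² + 8)


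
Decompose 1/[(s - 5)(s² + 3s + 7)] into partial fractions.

Cover-up at s = 5: α = 1/(5² + 3·5 + 7) = 1/47. Then β = -α = -1/47, γ = -α·(3 + 5) = -8/47
Result: (1/47)/(s - 5) - ((1/47)s + 8/47)/(s² + 3s + 7)


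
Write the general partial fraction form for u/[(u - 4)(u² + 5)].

Linear + irreducible quadratic: P/(u - 4) + (Qu + R)/(u² + 5)


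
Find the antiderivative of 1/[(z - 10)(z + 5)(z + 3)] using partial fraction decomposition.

Cover-up: α = 1/195, β = 1/30, γ = -1/26. Decomposition: (1/195)/(z - 10) + (1/30)/(z + 5) - (1/26)/(z + 3). Integrate each term: (1/195) ln|(z - 10)| + (1/30) ln|(z + 5)| - (1/26) ln|(z + 3)| + C


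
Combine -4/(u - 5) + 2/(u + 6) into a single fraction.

Common denominator (u - 5)(u + 6). Numerator: -4(u + 6) + 2(u - 5) = (-4u - 24) + (2u - 10) = -2u - 34
Result: (-2u - 34)/[(u - 5)(u + 6)]


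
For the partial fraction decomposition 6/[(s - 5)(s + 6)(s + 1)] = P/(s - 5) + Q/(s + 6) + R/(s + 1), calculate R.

Cover-up at s = -1: R = 6/[(-1 - 5)(-1 + 6)] = 6/[(-6)(5)] = -6/30 = -1/5


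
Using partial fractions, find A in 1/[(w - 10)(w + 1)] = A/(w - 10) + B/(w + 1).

Cover-up at w = 10: A = 1/(10 + 1) = 1/11


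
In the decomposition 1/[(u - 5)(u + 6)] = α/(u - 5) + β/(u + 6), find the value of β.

Cover-up at u = -6: β = 1/(-6 - 5) = -1/11


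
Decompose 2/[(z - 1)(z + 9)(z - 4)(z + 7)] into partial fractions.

Using Heaviside cover-up: (-1/120)/(z - 1) - (1/130)/(z + 9) + (2/429)/(z - 4) + (1/88)/(z + 7)


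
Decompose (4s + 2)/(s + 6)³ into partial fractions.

(4s + 2) = P(s + 6)² + Q(s + 6) + R. At s = -6: R = 4·(-6) + 2 = -22. Coefficients: P = 0, Q = 4
Result: 4/(s + 6)² - 22/(s + 6)³


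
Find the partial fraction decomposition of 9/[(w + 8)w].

9/(w + 8)w = A/(w + 8) + B/w. A = 9/(-8 - 0) = -9/8, B = 9/(0 + 8) = 9/8
Result: (-9/8)/(w + 8) + (9/8)/w


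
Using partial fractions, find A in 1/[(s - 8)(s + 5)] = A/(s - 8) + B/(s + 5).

Cover-up at s = 8: A = 1/(8 + 5) = 1/13


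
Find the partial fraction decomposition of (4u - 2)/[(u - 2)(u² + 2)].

At u=2: A = (4·2 - 2)/(2² + 2) = 1. B = -A = -1, C = 4 - 2·A = 2
Result: 1/(u - 2) - (u - 2)/(u² + 2)


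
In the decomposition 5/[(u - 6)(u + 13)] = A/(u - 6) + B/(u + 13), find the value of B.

Cover-up at u = -13: B = 5/(-13 - 6) = -5/19


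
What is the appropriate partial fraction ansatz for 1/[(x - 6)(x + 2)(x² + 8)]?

Two linear + quadratic: α/(x - 6) + β/(x + 2) + (γx + δ)/(x² + 8)


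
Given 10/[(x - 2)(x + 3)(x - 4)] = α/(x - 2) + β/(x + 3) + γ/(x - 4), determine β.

Cover-up at x = -3: β = 10/[(-3 - 2)(-3 - 4)] = 10/[(-5)(-7)] = 10/35 = 2/7


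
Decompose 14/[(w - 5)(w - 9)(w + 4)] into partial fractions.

Using cover-up method: P = -7/18, Q = 7/26, R = 14/117
Result: (-7/18)/(w - 5) + (7/26)/(w - 9) + (14/117)/(w + 4)


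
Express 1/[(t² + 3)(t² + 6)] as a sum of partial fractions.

Coefficient matching gives P = R = 0, Q = 1/(6-3) = 1/3, S = -Q = -1/3
Result: (1/3)/(t² + 3) - (1/3)/(t² + 6)


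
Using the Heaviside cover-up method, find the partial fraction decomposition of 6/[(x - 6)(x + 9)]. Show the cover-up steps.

Cover (x - 6): set x=6, get P = 6/(6 + 9) = 2/5. Cover (x + 9): set x=-9, get Q = 6/(-9 - 6) = -2/5.
Result: (2/5)/(x - 6) - (2/5)/(x + 9)


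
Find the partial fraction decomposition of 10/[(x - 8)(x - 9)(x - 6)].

Using cover-up method: P = -5, Q = 10/3, R = 5/3
Result: -5/(x - 8) + (10/3)/(x - 9) + (5/3)/(x - 6)


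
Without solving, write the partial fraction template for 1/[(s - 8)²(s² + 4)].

Repeated linear + quadratic: α/(s - 8) + β/(s - 8)² + (γs + δ)/(s² + 4)


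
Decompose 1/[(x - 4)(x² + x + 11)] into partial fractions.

Cover-up at x = 4: α = 1/(4² + 1·4 + 11) = 1/31. Then β = -α = -1/31, γ = -α·(1 + 4) = -5/31
Result: (1/31)/(x - 4) - ((1/31)x + 5/31)/(x² + x + 11)


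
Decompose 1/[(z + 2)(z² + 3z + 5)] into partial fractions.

Cover-up at z = -2: P = 1/((-2)² + 3·(-2) + 5) = 1/3. Then Q = -P = -1/3, R = -P·(3 - 2) = -1/3
Result: (1/3)/(z + 2) - ((1/3)z + 1/3)/(z² + 3z + 5)


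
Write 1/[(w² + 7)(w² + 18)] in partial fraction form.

Coefficient matching gives A = C = 0, B = 1/(18-7) = 1/11, D = -B = -1/11
Result: (1/11)/(w² + 7) - (1/11)/(w² + 18)


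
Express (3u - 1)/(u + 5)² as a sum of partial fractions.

(3u - 1) = A(u + 5) + B. At u = -5: B = 3·(-5) - 1 = -16. Coeff of u: A = 3
Result: 3/(u + 5) - 16/(u + 5)²


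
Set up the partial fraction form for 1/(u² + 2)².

Repeated quadratic factor: (αu + β)/(u² + 2) + (γu + δ)/(u² + 2)²


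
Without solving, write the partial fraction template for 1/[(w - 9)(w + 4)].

Distinct linear factors: α/(w - 9) + β/(w + 4)


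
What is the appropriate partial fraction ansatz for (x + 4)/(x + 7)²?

Repeated linear factor: A/(x + 7) + B/(x + 7)²


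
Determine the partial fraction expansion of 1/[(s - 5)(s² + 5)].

Cover-up at s = 5: A = 1/(5² + 5) = 1/30. Then B = -A = -1/30, C = -A·(0 + 5) = -1/6
Result: (1/30)/(s - 5) - ((1/30)s + 1/6)/(s² + 5)


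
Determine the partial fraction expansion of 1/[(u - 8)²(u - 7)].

Cover-up at u=7: γ = 1/(7 - 8)² = 1. Cover-up at u=8: β = 1/(8 - 7) = 1. Comparing u² coeff: α = -γ = -1
Result: -1/(u - 8) + 1/(u - 8)² + 1/(u - 7)


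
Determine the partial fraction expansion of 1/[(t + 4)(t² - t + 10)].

Cover-up at t = -4: A = 1/((-4)² - 1·(-4) + 10) = 1/30. Then B = -A = -1/30, C = -A·(-1 - 4) = 1/6
Result: (1/30)/(t + 4) - ((1/30)t - 1/6)/(t² - t + 10)


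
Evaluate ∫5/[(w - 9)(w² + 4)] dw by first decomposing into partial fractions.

Cover-up at w=9: P = 5/(9²+4) = 1/17. Coeff matching: Q = -1/17, R = -9/17. Decomposition: (1/17)/(w - 9) - ((1/17)w + 9/17)/(w² + 4). Integrate: linear → ln, quadratic → (1/2)ln + arctan: (1/17) ln|(w - 9)| - (1/34) ln(w² + 4) - (9/34) arctan(w/2) + C


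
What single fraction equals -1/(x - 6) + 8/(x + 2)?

Common denominator (x - 6)(x + 2). Numerator: -1(x + 2) + 8(x - 6) = (-x - 2) + (8x - 48) = 7x - 50
Result: (7x - 50)/[(x - 6)(x + 2)]


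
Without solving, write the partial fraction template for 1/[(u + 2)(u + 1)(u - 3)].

Three distinct linear factors: A/(u + 2) + B/(u + 1) + C/(u - 3)


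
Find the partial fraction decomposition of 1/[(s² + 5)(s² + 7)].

Coefficient matching gives α = γ = 0, β = 1/(7-5) = 1/2, δ = -β = -1/2
Result: (1/2)/(s² + 5) - (1/2)/(s² + 7)


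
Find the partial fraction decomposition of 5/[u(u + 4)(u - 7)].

Using cover-up method: A = -5/28, B = 5/44, C = 5/77
Result: (-5/28)/u + (5/44)/(u + 4) + (5/77)/(u - 7)


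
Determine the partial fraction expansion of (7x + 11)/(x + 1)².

(7x + 11) = A(x + 1) + B. At x = -1: B = 7·(-1) + 11 = 4. Coeff of x: A = 7
Result: 7/(x + 1) + 4/(x + 1)²


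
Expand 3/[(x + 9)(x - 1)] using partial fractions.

3/(x + 9)(x - 1) = P/(x + 9) + Q/(x - 1). P = 3/(-9 - 1) = -3/10, Q = 3/(1 + 9) = 3/10
Result: (-3/10)/(x + 9) + (3/10)/(x - 1)


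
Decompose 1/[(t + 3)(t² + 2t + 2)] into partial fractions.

Cover-up at t = -3: α = 1/((-3)² + 2·(-3) + 2) = 1/5. Then β = -α = -1/5, γ = -α·(2 - 3) = 1/5
Result: (1/5)/(t + 3) - ((1/5)t - 1/5)/(t² + 2t + 2)


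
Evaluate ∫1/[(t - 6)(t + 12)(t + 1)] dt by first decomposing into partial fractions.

Cover-up: P = 1/126, Q = 1/198, R = -1/77. Decomposition: (1/126)/(t - 6) + (1/198)/(t + 12) - (1/77)/(t + 1). Integrate each term: (1/126) ln|(t - 6)| + (1/198) ln|(t + 12)| - (1/77) ln|(t + 1)| + C


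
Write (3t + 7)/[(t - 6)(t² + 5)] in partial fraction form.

At t=6: A = (3·6 + 7)/(6² + 5) = 25/41. B = -A = -25/41, C = 3 - 6·A = -27/41
Result: (25/41)/(t - 6) - ((25/41)t + 27/41)/(t² + 5)


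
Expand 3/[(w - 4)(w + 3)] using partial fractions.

3/(w - 4)(w + 3) = α/(w - 4) + β/(w + 3). α = 3/(4 + 3) = 3/7, β = 3/(-3 - 4) = -3/7
Result: (3/7)/(w - 4) - (3/7)/(w + 3)


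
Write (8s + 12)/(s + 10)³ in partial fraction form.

(8s + 12) = A(s + 10)² + B(s + 10) + C. At s = -10: C = 8·(-10) + 12 = -68. Coefficients: A = 0, B = 8
Result: 8/(s + 10)² - 68/(s + 10)³


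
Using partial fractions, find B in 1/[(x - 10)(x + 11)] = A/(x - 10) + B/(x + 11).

Cover-up at x = -11: B = 1/(-11 - 10) = -1/21


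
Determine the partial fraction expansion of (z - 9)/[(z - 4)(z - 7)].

At z=4: α = (1·4 - 9)/(4 - 7) = 5/3. At z=7: β = (1·7 - 9)/(7 - 4) = -2/3
Result: (5/3)/(z - 4) - (2/3)/(z - 7)


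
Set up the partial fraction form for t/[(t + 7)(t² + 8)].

Linear + irreducible quadratic: P/(t + 7) + (Qt + R)/(t² + 8)


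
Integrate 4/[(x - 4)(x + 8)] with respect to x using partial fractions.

Decompose: 4/[(x - 4)(x + 8)] = (1/3)/(x - 4) - (1/3)/(x + 8). Integrate each term: (1/3) ln|(x - 4)| - (1/3) ln|(x + 8)| + C


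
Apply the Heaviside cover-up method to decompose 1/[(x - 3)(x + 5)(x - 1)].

Cover (x - 3), x=3: A = 1/[(3 + 5)(3 - 1)] = 1/16. Cover (x + 5), x=-5: B = 1/[(-5 - 3)(-5 - 1)] = 1/48. Cover (x - 1), x=1: C = 1/[(1 - 3)(1 + 5)] = -1/12.
Result: (1/16)/(x - 3) + (1/48)/(x + 5) - (1/12)/(x - 1)


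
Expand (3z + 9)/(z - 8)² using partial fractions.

(3z + 9) = A(z - 8) + B. At z = 8: B = 3·8 + 9 = 33. Coeff of z: A = 3
Result: 3/(z - 8) + 33/(z - 8)²


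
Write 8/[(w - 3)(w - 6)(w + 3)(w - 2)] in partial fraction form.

Using Heaviside cover-up: (-4/9)/(w - 3) + (2/27)/(w - 6) - (4/135)/(w + 3) + (2/5)/(w - 2)


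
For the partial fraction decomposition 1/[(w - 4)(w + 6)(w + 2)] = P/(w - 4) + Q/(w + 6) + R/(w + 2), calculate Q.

Cover-up at w = -6: Q = 1/[(-6 - 4)(-6 + 2)] = 1/[(-10)(-4)] = 1/40


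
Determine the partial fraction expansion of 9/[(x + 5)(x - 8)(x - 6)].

Using cover-up method: A = 9/143, B = 9/26, C = -9/22
Result: (9/143)/(x + 5) + (9/26)/(x - 8) - (9/22)/(x - 6)


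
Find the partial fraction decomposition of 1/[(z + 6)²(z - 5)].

Cover-up at z=5: R = 1/(5 + 6)² = 1/121. Cover-up at z=-6: Q = 1/(-6 - 5) = -1/11. Comparing z² coeff: P = -R = -1/121
Result: (-1/121)/(z + 6) - (1/11)/(z + 6)² + (1/121)/(z - 5)


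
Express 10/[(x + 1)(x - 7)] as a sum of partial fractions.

10/(x + 1)(x - 7) = P/(x + 1) + Q/(x - 7). P = 10/(-1 - 7) = -5/4, Q = 10/(7 + 1) = 5/4
Result: (-5/4)/(x + 1) + (5/4)/(x - 7)


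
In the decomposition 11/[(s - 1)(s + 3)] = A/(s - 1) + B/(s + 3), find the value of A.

Cover-up at s = 1: A = 11/(1 + 3) = 11/4


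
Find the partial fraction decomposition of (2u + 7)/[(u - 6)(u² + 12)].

At u=6: P = (2·6 + 7)/(6² + 12) = 19/48. Q = -P = -19/48, R = 2 - 6·P = -3/8
Result: (19/48)/(u - 6) - ((19/48)u + 3/8)/(u² + 12)


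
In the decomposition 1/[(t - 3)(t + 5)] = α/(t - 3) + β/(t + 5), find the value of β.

Cover-up at t = -5: β = 1/(-5 - 3) = -1/8


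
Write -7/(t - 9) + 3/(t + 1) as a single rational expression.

Common denominator (t - 9)(t + 1). Numerator: -7(t + 1) + 3(t - 9) = (-7t - 7) + (3t - 27) = -4t - 34
Result: (-4t - 34)/[(t - 9)(t + 1)]


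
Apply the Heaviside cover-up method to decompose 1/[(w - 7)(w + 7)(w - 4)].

Cover (w - 7), w=7: α = 1/[(7 + 7)(7 - 4)] = 1/42. Cover (w + 7), w=-7: β = 1/[(-7 - 7)(-7 - 4)] = 1/154. Cover (w - 4), w=4: γ = 1/[(4 - 7)(4 + 7)] = -1/33.
Result: (1/42)/(w - 7) + (1/154)/(w + 7) - (1/33)/(w - 4)


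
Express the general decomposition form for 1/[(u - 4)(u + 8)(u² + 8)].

Two linear + quadratic: P/(u - 4) + Q/(u + 8) + (Ru + S)/(u² + 8)


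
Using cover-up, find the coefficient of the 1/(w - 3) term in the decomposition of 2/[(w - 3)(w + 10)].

Cover (w - 3), set w=3: 2/((w + 10) at w=3) = 2/(13) = 2/13


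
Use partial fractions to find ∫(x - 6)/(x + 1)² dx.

Decompose: A = 1, B = 1·(-1) - 6 = -7, so (x - 6)/(x + 1)² = 1/(x + 1) - 7/(x + 1)². Integrate: ∫ A/(x + 1) dx = ln|(x + 1)|; ∫ B/(x + 1)² dx = 7/(x + 1). Sum: ln|(x + 1)| + 7/(x + 1) + C


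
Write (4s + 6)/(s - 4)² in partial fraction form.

(4s + 6) = α(s - 4) + β. At s = 4: β = 4·4 + 6 = 22. Coeff of s: α = 4
Result: 4/(s - 4) + 22/(s - 4)²


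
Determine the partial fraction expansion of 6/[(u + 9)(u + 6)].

6/(u + 9)(u + 6) = P/(u + 9) + Q/(u + 6). P = 6/(-9 + 6) = -2, Q = 6/(-6 + 9) = 2
Result: -2/(u + 9) + 2/(u + 6)


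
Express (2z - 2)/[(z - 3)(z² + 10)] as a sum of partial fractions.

At z=3: P = (2·3 - 2)/(3² + 10) = 4/19. Q = -P = -4/19, R = 2 - 3·P = 26/19
Result: (4/19)/(z - 3) - ((4/19)z - 26/19)/(z² + 10)


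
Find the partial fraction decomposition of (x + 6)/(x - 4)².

(x + 6) = α(x - 4) + β. At x = 4: β = 1·4 + 6 = 10. Coeff of x: α = 1
Result: 1/(x - 4) + 10/(x - 4)²


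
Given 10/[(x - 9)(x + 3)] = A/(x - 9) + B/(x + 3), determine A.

Cover-up at x = 9: A = 10/(9 + 3) = 10/12 = 5/6


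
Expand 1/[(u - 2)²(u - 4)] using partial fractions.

Cover-up at u=4: γ = 1/(4 - 2)² = 1/4. Cover-up at u=2: β = 1/(2 - 4) = -1/2. Comparing u² coeff: α = -γ = -1/4
Result: (-1/4)/(u - 2) - (1/2)/(u - 2)² + (1/4)/(u - 4)


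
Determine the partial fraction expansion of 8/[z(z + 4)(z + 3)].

Using cover-up method: A = 2/3, B = 2, C = -8/3
Result: (2/3)/z + 2/(z + 4) - (8/3)/(z + 3)


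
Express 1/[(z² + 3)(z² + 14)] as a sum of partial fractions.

Coefficient matching gives A = C = 0, B = 1/(14-3) = 1/11, D = -B = -1/11
Result: (1/11)/(z² + 3) - (1/11)/(z² + 14)
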